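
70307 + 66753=137060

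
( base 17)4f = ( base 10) 83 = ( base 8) 123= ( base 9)102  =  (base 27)32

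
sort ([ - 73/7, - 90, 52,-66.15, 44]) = [ - 90, - 66.15,  -  73/7, 44,52 ]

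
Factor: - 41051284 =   -  2^2*10262821^1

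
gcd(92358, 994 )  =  14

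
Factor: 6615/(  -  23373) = -15/53 = - 3^1*5^1 * 53^ (-1)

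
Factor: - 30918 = - 2^1 * 3^1*5153^1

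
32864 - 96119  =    -  63255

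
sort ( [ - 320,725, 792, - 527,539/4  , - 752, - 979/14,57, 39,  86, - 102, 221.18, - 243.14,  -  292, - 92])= [ - 752, - 527, - 320, - 292, - 243.14 , - 102, - 92,-979/14 , 39, 57, 86,539/4, 221.18, 725 , 792] 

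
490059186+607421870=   1097481056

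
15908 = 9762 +6146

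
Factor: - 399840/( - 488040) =68/83 = 2^2*17^1 * 83^( - 1) 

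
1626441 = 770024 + 856417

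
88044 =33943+54101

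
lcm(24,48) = 48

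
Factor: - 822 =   -  2^1*3^1*137^1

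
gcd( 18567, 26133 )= 3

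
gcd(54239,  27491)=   743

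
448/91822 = 224/45911 = 0.00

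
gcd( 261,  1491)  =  3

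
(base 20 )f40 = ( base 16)17C0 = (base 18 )10DE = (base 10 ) 6080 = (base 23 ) BB8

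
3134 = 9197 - 6063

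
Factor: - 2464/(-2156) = 2^3 * 7^( - 1) = 8/7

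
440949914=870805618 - 429855704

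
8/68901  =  8/68901 = 0.00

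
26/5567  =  26/5567 = 0.00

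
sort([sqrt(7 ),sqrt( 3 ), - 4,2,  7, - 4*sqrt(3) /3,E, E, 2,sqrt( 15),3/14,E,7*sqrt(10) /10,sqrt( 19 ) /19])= [-4,  -  4 * sqrt (3 )/3, 3/14, sqrt( 19 )/19, sqrt( 3), 2, 2,7*sqrt (10 ) /10,sqrt( 7),E, E,E,sqrt ( 15),7]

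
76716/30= 12786/5= 2557.20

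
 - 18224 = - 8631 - 9593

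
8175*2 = 16350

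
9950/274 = 36+43/137 = 36.31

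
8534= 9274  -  740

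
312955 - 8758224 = -8445269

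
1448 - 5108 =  - 3660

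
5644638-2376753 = 3267885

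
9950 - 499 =9451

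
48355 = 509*95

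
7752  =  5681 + 2071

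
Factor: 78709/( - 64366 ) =  -  2^(-1)*31^1*2539^1*32183^(-1)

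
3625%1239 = 1147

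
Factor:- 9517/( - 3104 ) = 2^ ( - 5) * 31^1*97^ ( - 1) * 307^1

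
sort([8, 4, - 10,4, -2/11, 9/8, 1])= [- 10 ,- 2/11,1, 9/8,4, 4, 8 ] 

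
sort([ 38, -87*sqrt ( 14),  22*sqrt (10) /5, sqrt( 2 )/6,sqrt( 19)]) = [ - 87* sqrt( 14), sqrt( 2) /6, sqrt( 19 ), 22 * sqrt( 10) /5, 38 ] 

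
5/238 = 5/238 = 0.02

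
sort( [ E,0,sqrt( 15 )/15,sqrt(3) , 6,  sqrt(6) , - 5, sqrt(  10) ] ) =[  -  5,0,sqrt ( 15)/15, sqrt( 3),sqrt( 6),E,sqrt (10), 6 ] 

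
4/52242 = 2/26121= 0.00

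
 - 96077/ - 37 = 2596 + 25/37 = 2596.68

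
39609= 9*4401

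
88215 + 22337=110552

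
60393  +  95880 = 156273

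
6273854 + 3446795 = 9720649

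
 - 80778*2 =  - 161556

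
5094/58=87 + 24/29  =  87.83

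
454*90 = 40860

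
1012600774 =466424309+546176465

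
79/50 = 79/50=1.58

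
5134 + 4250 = 9384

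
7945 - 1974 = 5971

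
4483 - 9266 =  - 4783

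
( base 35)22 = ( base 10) 72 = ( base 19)3F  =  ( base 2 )1001000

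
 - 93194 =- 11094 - 82100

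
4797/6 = 799+1/2 = 799.50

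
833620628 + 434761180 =1268381808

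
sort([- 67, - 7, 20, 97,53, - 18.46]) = [ - 67,-18.46,-7,20,53,97]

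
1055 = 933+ 122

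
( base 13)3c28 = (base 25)DL3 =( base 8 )20715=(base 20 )11cd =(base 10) 8653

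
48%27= 21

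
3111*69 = 214659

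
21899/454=21899/454 = 48.24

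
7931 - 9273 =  - 1342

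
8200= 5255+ 2945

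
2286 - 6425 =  - 4139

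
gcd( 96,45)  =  3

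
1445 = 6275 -4830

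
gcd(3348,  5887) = 1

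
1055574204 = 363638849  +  691935355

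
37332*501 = 18703332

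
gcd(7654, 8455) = 89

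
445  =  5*89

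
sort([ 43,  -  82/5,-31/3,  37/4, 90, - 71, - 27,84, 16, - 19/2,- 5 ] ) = [ - 71 , - 27, - 82/5, - 31/3, - 19/2, - 5, 37/4, 16, 43, 84, 90]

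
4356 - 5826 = - 1470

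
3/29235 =1/9745=   0.00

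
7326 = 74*99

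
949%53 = 48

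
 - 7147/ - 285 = 7147/285 = 25.08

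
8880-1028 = 7852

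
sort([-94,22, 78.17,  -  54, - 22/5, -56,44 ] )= [-94, - 56,-54,-22/5, 22,44, 78.17]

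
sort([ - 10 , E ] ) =[ - 10, E]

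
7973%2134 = 1571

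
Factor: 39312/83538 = 2^3*17^( - 1 ) = 8/17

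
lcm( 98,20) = 980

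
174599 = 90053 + 84546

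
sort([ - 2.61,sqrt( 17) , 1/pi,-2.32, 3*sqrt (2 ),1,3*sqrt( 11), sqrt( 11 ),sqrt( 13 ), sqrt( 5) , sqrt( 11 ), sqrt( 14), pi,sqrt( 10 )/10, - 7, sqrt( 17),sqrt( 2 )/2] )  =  [-7, - 2.61, - 2.32,sqrt( 10 )/10, 1/pi, sqrt ( 2 )/2 , 1, sqrt( 5 ), pi,  sqrt( 11), sqrt( 11),sqrt ( 13),sqrt( 14), sqrt(17), sqrt( 17) , 3*sqrt( 2 ),3*sqrt(11 )] 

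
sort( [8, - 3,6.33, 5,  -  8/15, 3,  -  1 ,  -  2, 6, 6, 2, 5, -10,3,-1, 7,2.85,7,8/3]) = [-10, -3, - 2 ,- 1,-1, - 8/15, 2, 8/3, 2.85, 3, 3,  5, 5,6, 6, 6.33,  7, 7,8 ] 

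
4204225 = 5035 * 835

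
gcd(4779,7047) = 81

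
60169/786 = 60169/786 = 76.55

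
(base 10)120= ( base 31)3R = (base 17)71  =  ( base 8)170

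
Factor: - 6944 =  -2^5*7^1*31^1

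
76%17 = 8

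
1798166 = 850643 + 947523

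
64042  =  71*902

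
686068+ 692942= 1379010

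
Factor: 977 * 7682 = 7505314 = 2^1*23^1*167^1*977^1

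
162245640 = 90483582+71762058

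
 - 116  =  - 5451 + 5335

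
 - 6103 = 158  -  6261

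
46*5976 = 274896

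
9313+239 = 9552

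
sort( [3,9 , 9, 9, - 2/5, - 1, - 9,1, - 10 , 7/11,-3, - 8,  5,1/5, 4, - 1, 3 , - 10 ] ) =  [ - 10, - 10, - 9, - 8, - 3, - 1, - 1 , - 2/5,1/5 , 7/11,  1  ,  3,3,4,5,9,9,9] 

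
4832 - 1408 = 3424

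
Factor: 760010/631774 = 5^1*11^( - 1)*13^( - 1)*47^ (  -  2)*76001^1 = 380005/315887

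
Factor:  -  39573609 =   -  3^1*37^1 * 541^1*659^1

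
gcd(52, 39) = 13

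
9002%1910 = 1362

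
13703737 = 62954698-49250961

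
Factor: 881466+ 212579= 1094045 =5^1* 218809^1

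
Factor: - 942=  - 2^1*3^1 * 157^1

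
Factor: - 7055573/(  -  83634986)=2^( - 1)*7^1*1007939^1*41817493^( - 1)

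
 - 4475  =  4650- 9125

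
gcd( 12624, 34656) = 48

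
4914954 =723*6798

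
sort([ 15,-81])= [ -81 , 15 ] 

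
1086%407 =272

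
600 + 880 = 1480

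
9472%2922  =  706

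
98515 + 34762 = 133277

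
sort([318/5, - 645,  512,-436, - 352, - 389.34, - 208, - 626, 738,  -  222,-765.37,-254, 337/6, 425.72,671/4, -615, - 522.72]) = [-765.37, - 645,-626,-615,  -  522.72,-436 , - 389.34 ,-352 , -254, - 222, - 208  ,  337/6, 318/5,671/4,425.72,512, 738 ] 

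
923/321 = 923/321  =  2.88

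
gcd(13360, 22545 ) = 835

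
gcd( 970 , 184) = 2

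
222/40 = 5 + 11/20 = 5.55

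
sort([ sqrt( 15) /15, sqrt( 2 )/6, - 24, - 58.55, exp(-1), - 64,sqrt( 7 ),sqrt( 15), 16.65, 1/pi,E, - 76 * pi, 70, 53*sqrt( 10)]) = [ - 76*pi, - 64, - 58.55, - 24,sqrt(2)/6, sqrt( 15)/15,  1/pi,  exp(  -  1),sqrt(7 ),E, sqrt( 15) , 16.65 , 70,  53*sqrt( 10)] 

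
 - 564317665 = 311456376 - 875774041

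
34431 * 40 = 1377240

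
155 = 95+60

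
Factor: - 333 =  - 3^2 * 37^1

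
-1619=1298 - 2917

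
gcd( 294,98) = 98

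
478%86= 48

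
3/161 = 3/161 = 0.02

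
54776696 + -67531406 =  - 12754710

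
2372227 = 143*16589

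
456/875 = 456/875 = 0.52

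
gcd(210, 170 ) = 10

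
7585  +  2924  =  10509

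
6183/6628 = 6183/6628 = 0.93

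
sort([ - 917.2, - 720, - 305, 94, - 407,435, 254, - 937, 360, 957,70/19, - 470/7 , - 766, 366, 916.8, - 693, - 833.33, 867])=[ - 937,  -  917.2, - 833.33, - 766,-720,-693, - 407, - 305, - 470/7,70/19,94,254,360, 366,435, 867,916.8, 957]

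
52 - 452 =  - 400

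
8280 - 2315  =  5965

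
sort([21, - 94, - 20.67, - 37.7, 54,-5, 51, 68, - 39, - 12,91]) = [-94, - 39, -37.7, - 20.67, - 12, - 5,21, 51, 54,68 , 91]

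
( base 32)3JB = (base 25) 5mg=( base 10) 3691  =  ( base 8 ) 7153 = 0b111001101011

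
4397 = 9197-4800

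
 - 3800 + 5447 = 1647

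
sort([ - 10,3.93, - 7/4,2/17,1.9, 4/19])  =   [ - 10, - 7/4,2/17,4/19,1.9, 3.93 ] 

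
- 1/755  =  - 1 + 754/755= - 0.00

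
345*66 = 22770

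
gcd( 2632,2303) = 329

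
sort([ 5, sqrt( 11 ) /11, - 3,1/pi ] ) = [ - 3, sqrt(11 )/11 , 1/pi,  5 ] 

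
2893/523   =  2893/523 = 5.53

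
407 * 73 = 29711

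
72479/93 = 72479/93=779.34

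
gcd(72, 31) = 1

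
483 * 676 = 326508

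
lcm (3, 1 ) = 3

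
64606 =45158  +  19448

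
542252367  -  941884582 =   -  399632215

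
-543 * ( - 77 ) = 41811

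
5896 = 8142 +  - 2246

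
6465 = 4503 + 1962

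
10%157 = 10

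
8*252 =2016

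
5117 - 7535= - 2418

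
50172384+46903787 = 97076171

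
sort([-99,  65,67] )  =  [-99 , 65, 67]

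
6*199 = 1194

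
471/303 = 1+56/101 = 1.55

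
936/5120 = 117/640= 0.18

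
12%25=12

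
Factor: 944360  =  2^3 * 5^1 * 23609^1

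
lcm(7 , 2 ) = 14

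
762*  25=19050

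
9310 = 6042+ 3268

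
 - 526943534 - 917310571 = -1444254105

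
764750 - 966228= - 201478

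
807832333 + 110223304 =918055637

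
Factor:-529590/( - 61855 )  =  762/89 = 2^1*3^1*89^( - 1 )*127^1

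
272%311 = 272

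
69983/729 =95 + 728/729 = 96.00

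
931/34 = 27+13/34 =27.38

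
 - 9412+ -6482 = - 15894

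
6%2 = 0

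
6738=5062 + 1676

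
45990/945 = 48+2/3 = 48.67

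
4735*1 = 4735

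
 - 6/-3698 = 3/1849 = 0.00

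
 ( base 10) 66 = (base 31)24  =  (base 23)2K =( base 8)102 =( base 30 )26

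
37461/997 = 37 + 572/997  =  37.57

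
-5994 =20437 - 26431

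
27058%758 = 528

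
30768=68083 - 37315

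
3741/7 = 3741/7 = 534.43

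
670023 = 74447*9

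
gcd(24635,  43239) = 1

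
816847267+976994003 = 1793841270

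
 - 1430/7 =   -  1430/7= -204.29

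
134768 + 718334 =853102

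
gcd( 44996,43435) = 7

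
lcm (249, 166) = 498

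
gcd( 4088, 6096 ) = 8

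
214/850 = 107/425 = 0.25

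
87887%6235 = 597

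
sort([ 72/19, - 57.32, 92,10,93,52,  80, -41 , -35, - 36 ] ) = [-57.32, - 41, - 36, - 35, 72/19,10, 52, 80 , 92, 93] 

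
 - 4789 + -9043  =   - 13832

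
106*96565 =10235890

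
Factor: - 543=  - 3^1 * 181^1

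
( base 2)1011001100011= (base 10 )5731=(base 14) 2135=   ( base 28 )78j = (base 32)5j3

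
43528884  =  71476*609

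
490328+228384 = 718712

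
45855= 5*9171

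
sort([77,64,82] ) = [ 64,77 , 82 ] 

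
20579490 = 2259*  9110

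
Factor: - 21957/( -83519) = 3^1*13^1*47^( -1)*563^1*1777^(-1 )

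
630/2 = 315 = 315.00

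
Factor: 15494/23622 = 3^( - 1 )*31^ ( - 1)*61^1 = 61/93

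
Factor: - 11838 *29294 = -346782372 = - 2^2*3^1*97^1*151^1*1973^1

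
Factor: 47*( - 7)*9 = -2961=- 3^2*7^1*47^1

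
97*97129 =9421513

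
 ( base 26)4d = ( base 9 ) 140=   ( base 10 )117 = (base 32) 3L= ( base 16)75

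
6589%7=2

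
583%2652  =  583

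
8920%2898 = 226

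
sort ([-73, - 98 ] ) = [ - 98, - 73 ]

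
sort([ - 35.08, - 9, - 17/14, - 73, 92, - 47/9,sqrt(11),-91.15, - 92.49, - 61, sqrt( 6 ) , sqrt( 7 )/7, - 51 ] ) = [ - 92.49, - 91.15, - 73 , - 61, - 51 , - 35.08,- 9, - 47/9, - 17/14,sqrt (7 )/7, sqrt(6) , sqrt( 11), 92 ]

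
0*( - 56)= 0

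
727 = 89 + 638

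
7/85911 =1/12273 = 0.00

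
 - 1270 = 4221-5491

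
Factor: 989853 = 3^1*329951^1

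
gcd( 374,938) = 2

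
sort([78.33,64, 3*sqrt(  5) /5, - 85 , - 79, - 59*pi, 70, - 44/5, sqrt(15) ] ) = [ - 59*pi,  -  85,-79, - 44/5, 3*sqrt( 5)/5,sqrt( 15), 64, 70 , 78.33 ] 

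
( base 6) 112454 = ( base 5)302212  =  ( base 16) 25D2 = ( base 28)C9M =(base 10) 9682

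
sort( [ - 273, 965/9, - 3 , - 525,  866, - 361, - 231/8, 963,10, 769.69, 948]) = [ - 525,  -  361 , -273 ,-231/8, - 3, 10 , 965/9, 769.69, 866,  948,  963 ] 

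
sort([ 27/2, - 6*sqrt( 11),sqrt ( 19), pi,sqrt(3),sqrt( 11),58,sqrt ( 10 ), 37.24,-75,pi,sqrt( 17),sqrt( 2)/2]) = [- 75, - 6*  sqrt(11),sqrt(2 ) /2,sqrt( 3) , pi, pi,sqrt( 10 ),sqrt(11),sqrt(17), sqrt( 19), 27/2,37.24 , 58]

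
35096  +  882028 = 917124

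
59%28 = 3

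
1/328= 1/328 = 0.00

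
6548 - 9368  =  -2820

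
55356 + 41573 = 96929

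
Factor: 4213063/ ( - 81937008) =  - 2^(-4 )*3^( - 4)*17^( - 1 )*3719^( - 1)*4213063^1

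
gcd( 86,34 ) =2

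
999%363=273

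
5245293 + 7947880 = 13193173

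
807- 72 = 735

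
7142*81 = 578502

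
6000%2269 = 1462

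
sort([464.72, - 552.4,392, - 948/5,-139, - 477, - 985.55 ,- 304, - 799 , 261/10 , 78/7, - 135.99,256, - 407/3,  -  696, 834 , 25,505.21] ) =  [ - 985.55,  -  799, - 696,  -  552.4, - 477, - 304 ,-948/5, - 139 , - 135.99 , - 407/3,78/7  ,  25,261/10 , 256 , 392,  464.72,505.21, 834]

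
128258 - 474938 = - 346680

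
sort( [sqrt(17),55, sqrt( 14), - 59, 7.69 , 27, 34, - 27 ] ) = [ - 59, - 27, sqrt( 14 ), sqrt (17 ) , 7.69, 27, 34, 55 ] 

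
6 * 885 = 5310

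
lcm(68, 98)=3332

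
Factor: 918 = 2^1*3^3 * 17^1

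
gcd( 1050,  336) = 42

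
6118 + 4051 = 10169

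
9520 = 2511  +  7009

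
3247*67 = 217549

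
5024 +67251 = 72275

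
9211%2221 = 327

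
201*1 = 201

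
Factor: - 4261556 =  - 2^2 *13^1*81953^1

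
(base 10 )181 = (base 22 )85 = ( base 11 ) 155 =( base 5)1211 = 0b10110101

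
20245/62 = 326  +  33/62 = 326.53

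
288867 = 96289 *3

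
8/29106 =4/14553  =  0.00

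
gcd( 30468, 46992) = 12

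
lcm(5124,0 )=0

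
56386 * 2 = 112772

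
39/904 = 39/904 = 0.04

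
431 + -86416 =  - 85985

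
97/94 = 97/94 = 1.03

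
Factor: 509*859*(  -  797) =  - 509^1*797^1*859^1= - 348473107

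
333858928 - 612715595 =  - 278856667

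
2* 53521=107042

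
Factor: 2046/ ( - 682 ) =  -3 = - 3^1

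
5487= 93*59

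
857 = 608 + 249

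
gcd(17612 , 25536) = 28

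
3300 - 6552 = - 3252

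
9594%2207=766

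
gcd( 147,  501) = 3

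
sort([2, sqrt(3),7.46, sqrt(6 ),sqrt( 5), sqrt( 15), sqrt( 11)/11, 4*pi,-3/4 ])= [ - 3/4, sqrt( 11)/11, sqrt( 3), 2, sqrt( 5),sqrt( 6 ), sqrt ( 15) , 7.46,4*pi ]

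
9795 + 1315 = 11110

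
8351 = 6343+2008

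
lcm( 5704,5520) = 171120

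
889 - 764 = 125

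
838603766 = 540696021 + 297907745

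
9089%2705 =974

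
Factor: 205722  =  2^1*3^2 * 11^1*1039^1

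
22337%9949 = 2439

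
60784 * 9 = 547056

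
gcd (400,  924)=4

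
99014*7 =693098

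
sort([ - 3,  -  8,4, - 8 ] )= [ - 8, - 8, -3, 4]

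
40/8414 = 20/4207 = 0.00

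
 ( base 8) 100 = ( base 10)64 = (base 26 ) 2c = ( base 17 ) 3d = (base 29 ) 26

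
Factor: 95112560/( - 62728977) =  - 2^4* 3^( - 1) * 5^1*43^2*59^( - 1 ) * 643^1 * 354401^( - 1 )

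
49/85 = 49/85 = 0.58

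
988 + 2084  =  3072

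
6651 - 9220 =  - 2569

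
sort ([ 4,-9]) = [ - 9,4]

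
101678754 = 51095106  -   - 50583648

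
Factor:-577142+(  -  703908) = -1281050 = - 2^1 * 5^2*25621^1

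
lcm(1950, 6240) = 31200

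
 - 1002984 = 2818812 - 3821796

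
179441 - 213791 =-34350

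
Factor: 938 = 2^1*7^1*67^1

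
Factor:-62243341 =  - 17^1  *647^1 * 5659^1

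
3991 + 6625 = 10616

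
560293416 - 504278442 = 56014974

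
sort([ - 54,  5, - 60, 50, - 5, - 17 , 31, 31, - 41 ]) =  [ - 60 , - 54, - 41, - 17, - 5, 5, 31,  31,50 ] 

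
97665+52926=150591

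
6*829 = 4974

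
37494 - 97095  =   - 59601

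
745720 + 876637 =1622357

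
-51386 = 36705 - 88091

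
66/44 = 3/2 = 1.50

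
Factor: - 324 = -2^2*3^4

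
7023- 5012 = 2011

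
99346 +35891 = 135237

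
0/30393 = 0 =0.00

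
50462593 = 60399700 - 9937107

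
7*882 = 6174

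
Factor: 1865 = 5^1*373^1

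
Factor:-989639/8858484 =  - 2^( - 2 ) * 3^ ( - 4)*7^1*19^(  -  1) * 37^1*1439^( - 1 ) * 3821^1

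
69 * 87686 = 6050334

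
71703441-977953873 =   -  906250432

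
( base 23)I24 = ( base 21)10eh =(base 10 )9572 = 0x2564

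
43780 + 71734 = 115514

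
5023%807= 181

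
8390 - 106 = 8284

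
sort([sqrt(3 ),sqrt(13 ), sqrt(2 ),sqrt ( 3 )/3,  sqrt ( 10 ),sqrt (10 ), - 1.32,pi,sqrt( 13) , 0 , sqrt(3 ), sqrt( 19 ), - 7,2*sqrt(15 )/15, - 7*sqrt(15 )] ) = [ - 7*sqrt(15 ), - 7,-1.32,0,2*sqrt( 15 )/15,sqrt( 3)/3,sqrt(2),sqrt(3), sqrt(3), pi,sqrt(10),sqrt( 10 ), sqrt ( 13),sqrt(13 ),sqrt (19 )]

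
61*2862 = 174582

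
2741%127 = 74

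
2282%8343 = 2282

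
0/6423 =0=0.00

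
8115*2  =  16230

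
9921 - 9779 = 142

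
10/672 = 5/336 = 0.01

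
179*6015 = 1076685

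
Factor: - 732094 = -2^1*11^1*107^1*311^1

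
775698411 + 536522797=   1312221208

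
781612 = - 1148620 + 1930232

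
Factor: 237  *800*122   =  23131200=2^6*3^1*5^2 * 61^1*79^1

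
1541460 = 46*33510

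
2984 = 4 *746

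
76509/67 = 76509/67  =  1141.93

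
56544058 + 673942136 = 730486194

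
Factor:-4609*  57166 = -263478094 = - 2^1*11^1*101^1 * 283^1*419^1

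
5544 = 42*132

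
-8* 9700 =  - 77600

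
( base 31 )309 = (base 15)CCC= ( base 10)2892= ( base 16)B4C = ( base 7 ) 11301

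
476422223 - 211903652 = 264518571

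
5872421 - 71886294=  - 66013873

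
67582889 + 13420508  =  81003397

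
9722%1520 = 602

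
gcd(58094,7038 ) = 2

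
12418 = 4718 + 7700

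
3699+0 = 3699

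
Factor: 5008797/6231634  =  2^( - 1 )*3^4 * 53^ ( - 1)*58789^( - 1 )*61837^1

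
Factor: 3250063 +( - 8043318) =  - 4793255 = - 5^1*97^1*9883^1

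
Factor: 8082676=2^2*7^1*19^1*15193^1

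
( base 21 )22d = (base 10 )937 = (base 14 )4AD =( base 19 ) 2B6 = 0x3a9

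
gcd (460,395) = 5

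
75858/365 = 207+ 303/365 = 207.83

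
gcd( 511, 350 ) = 7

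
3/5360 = 3/5360 = 0.00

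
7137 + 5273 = 12410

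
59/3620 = 59/3620 = 0.02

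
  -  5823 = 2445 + - 8268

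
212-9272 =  - 9060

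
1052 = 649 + 403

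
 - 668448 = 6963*(-96 )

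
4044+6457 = 10501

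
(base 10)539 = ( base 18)1bh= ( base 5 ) 4124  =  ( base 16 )21b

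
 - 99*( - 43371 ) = 4293729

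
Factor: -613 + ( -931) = - 1544 = - 2^3*193^1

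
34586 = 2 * 17293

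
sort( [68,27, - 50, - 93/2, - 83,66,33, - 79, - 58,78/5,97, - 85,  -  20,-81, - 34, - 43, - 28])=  [ - 85,-83, - 81,- 79,-58, - 50, - 93/2, - 43, - 34, - 28, - 20,  78/5,27, 33,66,68,97 ]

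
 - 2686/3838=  - 1 + 576/1919 = - 0.70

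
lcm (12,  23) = 276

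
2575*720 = 1854000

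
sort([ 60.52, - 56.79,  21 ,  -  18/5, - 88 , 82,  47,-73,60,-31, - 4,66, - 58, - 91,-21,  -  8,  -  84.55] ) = [  -  91, - 88, - 84.55,- 73, - 58, - 56.79, - 31,-21,- 8,  -  4, - 18/5, 21, 47,60, 60.52,66, 82]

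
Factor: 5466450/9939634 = 2733225/4969817=3^1*5^2*11^1*23^( - 1)*29^( - 1 ) * 3313^1*7451^( - 1 )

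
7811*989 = 7725079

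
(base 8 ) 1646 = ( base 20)26E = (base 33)sa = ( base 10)934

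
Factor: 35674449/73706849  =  123441/255041= 3^1 * 23^1*37^( - 1)*61^ ( - 1 )*113^(  -  1) * 1789^1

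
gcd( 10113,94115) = 1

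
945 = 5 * 189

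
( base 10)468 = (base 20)138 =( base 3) 122100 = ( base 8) 724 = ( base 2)111010100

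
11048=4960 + 6088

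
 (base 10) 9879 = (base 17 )2032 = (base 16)2697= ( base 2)10011010010111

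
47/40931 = 47/40931 = 0.00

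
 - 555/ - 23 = 24 + 3/23 =24.13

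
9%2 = 1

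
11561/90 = 11561/90 = 128.46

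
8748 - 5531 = 3217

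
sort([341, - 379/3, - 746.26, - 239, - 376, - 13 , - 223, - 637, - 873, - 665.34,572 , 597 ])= [ - 873, - 746.26, - 665.34, - 637, - 376, - 239, - 223, - 379/3, - 13, 341,572, 597 ]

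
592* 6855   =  4058160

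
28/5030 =14/2515= 0.01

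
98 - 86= 12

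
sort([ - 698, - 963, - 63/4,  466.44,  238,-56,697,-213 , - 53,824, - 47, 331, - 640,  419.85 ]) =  [ - 963,  -  698, - 640, - 213, - 56, - 53, - 47, - 63/4,238,331,  419.85, 466.44, 697,824]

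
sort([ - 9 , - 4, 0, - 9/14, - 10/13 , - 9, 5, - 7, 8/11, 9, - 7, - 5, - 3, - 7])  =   [ - 9, - 9, - 7, - 7, - 7, - 5, - 4, - 3, - 10/13, - 9/14,0, 8/11, 5 , 9]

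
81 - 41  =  40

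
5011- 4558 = 453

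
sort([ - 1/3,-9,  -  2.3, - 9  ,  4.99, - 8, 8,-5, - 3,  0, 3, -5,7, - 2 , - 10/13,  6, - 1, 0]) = [-9, - 9, -8, - 5, - 5, - 3, - 2.3, - 2, - 1 , - 10/13, - 1/3 , 0,0,  3 , 4.99,6, 7, 8]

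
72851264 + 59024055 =131875319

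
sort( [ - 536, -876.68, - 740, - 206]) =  [-876.68, - 740,  -  536, - 206 ] 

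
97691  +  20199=117890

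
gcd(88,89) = 1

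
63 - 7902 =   -  7839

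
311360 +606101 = 917461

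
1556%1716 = 1556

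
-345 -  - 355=10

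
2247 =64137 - 61890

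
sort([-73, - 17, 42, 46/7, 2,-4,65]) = [-73, - 17,- 4, 2, 46/7 , 42, 65 ]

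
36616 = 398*92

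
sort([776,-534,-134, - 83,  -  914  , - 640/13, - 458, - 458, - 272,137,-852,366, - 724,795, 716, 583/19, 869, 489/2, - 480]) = [- 914 , - 852, - 724 , - 534, - 480, - 458, - 458, - 272, - 134, - 83, - 640/13,583/19,137,  489/2,  366,  716, 776, 795, 869]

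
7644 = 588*13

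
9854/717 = 9854/717 = 13.74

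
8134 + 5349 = 13483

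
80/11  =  7 + 3/11 = 7.27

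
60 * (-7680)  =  -460800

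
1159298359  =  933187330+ 226111029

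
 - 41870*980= - 41032600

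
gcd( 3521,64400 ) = 7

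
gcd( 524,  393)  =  131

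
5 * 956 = 4780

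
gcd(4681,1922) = 31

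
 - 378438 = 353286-731724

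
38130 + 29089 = 67219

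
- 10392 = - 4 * 2598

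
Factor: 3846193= 13^1*295861^1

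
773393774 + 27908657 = 801302431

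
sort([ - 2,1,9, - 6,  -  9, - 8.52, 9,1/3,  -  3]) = [-9, - 8.52, - 6,-3, -2, 1/3, 1,9, 9]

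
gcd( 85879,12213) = 1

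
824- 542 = 282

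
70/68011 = 70/68011 = 0.00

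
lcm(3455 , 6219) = 31095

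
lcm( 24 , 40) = 120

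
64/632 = 8/79 = 0.10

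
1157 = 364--793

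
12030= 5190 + 6840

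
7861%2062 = 1675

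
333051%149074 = 34903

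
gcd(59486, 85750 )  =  98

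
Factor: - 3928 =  - 2^3*491^1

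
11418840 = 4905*2328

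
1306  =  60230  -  58924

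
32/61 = 32/61= 0.52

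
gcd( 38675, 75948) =1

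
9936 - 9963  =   - 27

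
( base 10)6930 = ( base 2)1101100010010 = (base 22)E70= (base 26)a6e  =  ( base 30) 7L0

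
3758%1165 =263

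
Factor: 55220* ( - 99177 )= - 5476553940= - 2^2*3^1*5^1*11^1*13^1*251^1*2543^1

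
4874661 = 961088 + 3913573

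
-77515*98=-7596470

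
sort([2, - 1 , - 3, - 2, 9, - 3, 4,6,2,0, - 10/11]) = [- 3, - 3, -2,-1 , - 10/11, 0, 2,2,4,6, 9 ] 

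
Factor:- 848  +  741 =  - 107^1=   - 107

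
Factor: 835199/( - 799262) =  - 2^(  -  1)*23^1*167^(-1)*2393^ (  -  1 )*36313^1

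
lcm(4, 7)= 28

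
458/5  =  91 + 3/5 = 91.60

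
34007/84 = 404+71/84=404.85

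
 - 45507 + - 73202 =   -  118709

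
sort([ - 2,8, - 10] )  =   [-10,- 2,8] 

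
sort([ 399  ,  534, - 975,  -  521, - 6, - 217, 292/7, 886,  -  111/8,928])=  [ - 975, - 521, - 217, - 111/8, - 6,  292/7,399,534,  886, 928]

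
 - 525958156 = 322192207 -848150363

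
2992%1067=858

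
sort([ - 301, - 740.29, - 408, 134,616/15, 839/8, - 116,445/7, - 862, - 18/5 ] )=[ - 862, - 740.29, - 408 ,-301, - 116, -18/5, 616/15, 445/7 , 839/8,134]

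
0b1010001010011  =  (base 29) 65C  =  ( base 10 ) 5203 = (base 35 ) 48n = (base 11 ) 3A00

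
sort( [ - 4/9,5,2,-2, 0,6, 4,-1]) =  [ - 2,-1,-4/9, 0,2,4,5,6 ]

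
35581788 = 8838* 4026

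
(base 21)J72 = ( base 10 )8528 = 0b10000101010000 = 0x2150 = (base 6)103252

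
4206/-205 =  - 4206/205 = -20.52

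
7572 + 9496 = 17068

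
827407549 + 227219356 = 1054626905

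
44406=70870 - 26464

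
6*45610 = 273660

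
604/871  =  604/871 = 0.69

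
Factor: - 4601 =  - 43^1*107^1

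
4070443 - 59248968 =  - 55178525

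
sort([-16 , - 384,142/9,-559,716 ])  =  [ - 559, - 384, - 16,142/9, 716]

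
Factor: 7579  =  11^1*13^1*53^1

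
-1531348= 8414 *( -182)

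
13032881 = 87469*149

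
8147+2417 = 10564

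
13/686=13/686=0.02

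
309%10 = 9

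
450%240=210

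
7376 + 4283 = 11659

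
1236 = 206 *6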